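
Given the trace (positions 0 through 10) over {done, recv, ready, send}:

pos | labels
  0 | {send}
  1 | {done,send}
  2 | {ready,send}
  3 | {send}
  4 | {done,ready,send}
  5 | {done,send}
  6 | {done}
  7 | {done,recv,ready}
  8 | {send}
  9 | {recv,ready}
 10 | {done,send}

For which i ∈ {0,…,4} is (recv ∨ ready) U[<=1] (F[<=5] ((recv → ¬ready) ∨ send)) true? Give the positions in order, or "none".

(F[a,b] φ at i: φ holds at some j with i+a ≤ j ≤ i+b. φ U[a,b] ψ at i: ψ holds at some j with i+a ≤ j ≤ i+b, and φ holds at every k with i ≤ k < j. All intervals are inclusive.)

0, 1, 2, 3, 4

Evaluate at each i in [0,4]:
  i=0: ✓ (rhs at j=0)
  i=1: ✓ (rhs at j=1)
  i=2: ✓ (rhs at j=2)
  i=3: ✓ (rhs at j=3)
  i=4: ✓ (rhs at j=4)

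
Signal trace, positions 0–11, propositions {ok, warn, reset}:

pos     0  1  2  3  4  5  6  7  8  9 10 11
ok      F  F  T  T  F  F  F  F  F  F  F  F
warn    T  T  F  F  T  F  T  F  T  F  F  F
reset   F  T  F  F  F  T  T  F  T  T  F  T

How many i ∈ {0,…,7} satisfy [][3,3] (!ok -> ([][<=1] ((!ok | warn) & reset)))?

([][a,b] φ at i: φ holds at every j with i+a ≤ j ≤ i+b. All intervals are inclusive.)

Evaluate at each i in [0,7]:
  i=0: ✓ (all of [3,3])
  i=1: ✗ (fails at j=4)
  i=2: ✓ (all of [5,5])
  i=3: ✗ (fails at j=6)
  i=4: ✗ (fails at j=7)
  i=5: ✓ (all of [8,8])
  i=6: ✗ (fails at j=9)
  i=7: ✗ (fails at j=10)
Positions where it holds: {0, 2, 5} → 3.

3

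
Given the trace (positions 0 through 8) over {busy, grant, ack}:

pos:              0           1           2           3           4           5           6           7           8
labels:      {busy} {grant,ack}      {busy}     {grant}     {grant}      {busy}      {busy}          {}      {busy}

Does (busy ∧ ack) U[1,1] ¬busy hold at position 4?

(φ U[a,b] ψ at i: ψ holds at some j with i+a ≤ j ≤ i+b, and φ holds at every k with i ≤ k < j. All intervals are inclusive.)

Need some j in [5,5] with ¬busy, and (busy ∧ ack) at every k in [4,j-1].
  j=5: ¬busy false.
No j in the window works → until fails.

No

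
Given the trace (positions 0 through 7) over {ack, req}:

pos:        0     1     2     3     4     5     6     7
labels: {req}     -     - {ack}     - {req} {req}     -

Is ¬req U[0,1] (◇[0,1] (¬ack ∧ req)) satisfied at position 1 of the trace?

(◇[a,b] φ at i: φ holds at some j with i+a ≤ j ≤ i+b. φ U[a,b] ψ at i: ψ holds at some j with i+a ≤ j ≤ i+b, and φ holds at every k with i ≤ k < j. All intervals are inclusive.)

False

Need some j in [1,2] with ◇[0,1] (¬ack ∧ req), and ¬req at every k in [1,j-1].
  j=1: ◇[0,1] (¬ack ∧ req) — fails (none in [1,2]).
  j=2: ◇[0,1] (¬ack ∧ req) — fails (none in [2,3]).
No j in the window works → until fails.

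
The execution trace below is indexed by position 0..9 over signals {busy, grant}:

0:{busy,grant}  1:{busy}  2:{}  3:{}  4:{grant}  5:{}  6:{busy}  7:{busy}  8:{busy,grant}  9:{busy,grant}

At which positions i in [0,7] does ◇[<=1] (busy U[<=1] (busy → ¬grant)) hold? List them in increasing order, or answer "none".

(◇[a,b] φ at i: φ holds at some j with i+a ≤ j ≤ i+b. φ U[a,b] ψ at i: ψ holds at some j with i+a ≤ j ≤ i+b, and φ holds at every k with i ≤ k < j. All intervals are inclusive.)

Evaluate at each i in [0,7]:
  i=0: ✓ (witness j=0)
  i=1: ✓ (witness j=1)
  i=2: ✓ (witness j=2)
  i=3: ✓ (witness j=3)
  i=4: ✓ (witness j=4)
  i=5: ✓ (witness j=5)
  i=6: ✓ (witness j=6)
  i=7: ✓ (witness j=7)

0, 1, 2, 3, 4, 5, 6, 7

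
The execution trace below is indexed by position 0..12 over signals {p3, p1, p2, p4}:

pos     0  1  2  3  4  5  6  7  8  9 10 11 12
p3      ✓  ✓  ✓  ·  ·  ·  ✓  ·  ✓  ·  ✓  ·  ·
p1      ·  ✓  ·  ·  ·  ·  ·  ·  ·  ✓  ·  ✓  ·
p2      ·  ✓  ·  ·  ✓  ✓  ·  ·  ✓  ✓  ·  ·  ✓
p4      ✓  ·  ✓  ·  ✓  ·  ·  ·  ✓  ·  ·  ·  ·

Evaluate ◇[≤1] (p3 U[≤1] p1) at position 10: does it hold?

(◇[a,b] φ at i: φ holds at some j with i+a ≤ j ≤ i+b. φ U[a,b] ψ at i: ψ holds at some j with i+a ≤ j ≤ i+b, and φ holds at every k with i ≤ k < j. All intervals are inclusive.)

True

Check (p3 U[≤1] p1) at each j in [10,11]:
  j=10: holds
  j=11: holds
Found at j=10 → formula holds.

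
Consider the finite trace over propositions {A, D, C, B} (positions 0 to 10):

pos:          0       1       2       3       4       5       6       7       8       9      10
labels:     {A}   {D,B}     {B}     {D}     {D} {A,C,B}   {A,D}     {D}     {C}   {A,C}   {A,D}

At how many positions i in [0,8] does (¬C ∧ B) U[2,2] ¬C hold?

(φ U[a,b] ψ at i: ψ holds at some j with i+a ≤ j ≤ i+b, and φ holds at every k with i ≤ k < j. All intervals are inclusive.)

Evaluate at each i in [0,8]:
  i=0: ✗ (lhs fails at k=0 before rhs at j=2)
  i=1: ✓ (rhs at j=3; lhs holds on [1,2])
  i=2: ✗ (lhs fails at k=3 before rhs at j=4)
  i=3: ✗ (no rhs in [5,5])
  i=4: ✗ (lhs fails at k=4 before rhs at j=6)
  i=5: ✗ (lhs fails at k=5 before rhs at j=7)
  i=6: ✗ (no rhs in [8,8])
  i=7: ✗ (no rhs in [9,9])
  i=8: ✗ (lhs fails at k=8 before rhs at j=10)
Positions where it holds: {1} → 1.

1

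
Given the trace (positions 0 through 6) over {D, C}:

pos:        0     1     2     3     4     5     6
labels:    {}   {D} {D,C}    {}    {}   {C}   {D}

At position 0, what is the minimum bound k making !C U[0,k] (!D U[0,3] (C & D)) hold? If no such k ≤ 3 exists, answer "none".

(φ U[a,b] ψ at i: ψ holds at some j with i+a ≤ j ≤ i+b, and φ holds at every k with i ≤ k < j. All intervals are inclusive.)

Need earliest j ≥ 0 with (!D U[0,3] (C & D)), and !C at every k in [0,j-1].
  j=0: rhs fails.
  j=1: rhs fails.
  j=2: rhs holds; lhs holds on [0,1]. k = 2.

2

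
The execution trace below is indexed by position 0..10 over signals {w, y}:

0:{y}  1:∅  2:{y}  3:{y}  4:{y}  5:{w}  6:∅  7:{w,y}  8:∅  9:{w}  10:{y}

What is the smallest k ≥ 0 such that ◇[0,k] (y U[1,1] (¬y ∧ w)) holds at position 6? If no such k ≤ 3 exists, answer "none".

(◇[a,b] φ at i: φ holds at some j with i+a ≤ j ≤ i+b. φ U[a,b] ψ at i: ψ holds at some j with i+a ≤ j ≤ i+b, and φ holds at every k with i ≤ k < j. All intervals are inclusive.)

Scan j = 6,7,… for (y U[1,1] (¬y ∧ w)):
  j=6: fails
  j=7: fails
  j=8: fails
  j=9: fails
No j in [6,9] satisfies it → none.

none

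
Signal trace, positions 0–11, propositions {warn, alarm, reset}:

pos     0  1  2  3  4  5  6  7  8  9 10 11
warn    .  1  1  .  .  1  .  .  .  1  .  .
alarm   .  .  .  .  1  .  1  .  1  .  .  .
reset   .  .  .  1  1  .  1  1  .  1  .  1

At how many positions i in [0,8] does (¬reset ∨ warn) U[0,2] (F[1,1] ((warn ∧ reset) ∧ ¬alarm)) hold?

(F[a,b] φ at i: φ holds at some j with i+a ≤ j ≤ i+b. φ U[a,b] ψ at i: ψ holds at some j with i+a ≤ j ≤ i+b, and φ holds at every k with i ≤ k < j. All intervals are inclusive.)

Evaluate at each i in [0,8]:
  i=0: ✗ (no rhs in [0,2])
  i=1: ✗ (no rhs in [1,3])
  i=2: ✗ (no rhs in [2,4])
  i=3: ✗ (no rhs in [3,5])
  i=4: ✗ (no rhs in [4,6])
  i=5: ✗ (no rhs in [5,7])
  i=6: ✗ (lhs fails at k=6 before rhs at j=8)
  i=7: ✗ (lhs fails at k=7 before rhs at j=8)
  i=8: ✓ (rhs at j=8)
Positions where it holds: {8} → 1.

1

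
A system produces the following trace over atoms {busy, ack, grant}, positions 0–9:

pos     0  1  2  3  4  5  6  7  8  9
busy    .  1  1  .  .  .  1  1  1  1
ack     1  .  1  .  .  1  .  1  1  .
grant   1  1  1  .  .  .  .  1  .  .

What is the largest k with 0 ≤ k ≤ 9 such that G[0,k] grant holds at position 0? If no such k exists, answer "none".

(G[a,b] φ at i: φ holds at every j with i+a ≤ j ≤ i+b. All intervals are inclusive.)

2

grant must hold from j=0 onward; find where it first fails.
  j=0: holds
  j=1: holds
  j=2: holds
  j=3: fails
Holds on [0,2], so largest k = 2.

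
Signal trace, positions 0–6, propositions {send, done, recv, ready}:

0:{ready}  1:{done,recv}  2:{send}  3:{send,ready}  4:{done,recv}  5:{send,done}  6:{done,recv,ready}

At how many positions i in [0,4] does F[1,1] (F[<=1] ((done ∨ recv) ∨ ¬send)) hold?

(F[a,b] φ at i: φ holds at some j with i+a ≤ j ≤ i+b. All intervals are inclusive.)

Evaluate at each i in [0,4]:
  i=0: ✓ (witness j=1)
  i=1: ✗ (none in [2,2])
  i=2: ✓ (witness j=3)
  i=3: ✓ (witness j=4)
  i=4: ✓ (witness j=5)
Positions where it holds: {0, 2, 3, 4} → 4.

4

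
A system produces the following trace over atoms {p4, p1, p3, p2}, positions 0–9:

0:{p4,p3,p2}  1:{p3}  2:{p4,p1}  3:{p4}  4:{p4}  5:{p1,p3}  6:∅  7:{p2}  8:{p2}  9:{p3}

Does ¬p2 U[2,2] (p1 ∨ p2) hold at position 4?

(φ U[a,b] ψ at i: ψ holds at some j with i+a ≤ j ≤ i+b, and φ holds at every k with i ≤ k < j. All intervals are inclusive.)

Need some j in [6,6] with (p1 ∨ p2), and ¬p2 at every k in [4,j-1].
  j=6: (p1 ∨ p2) false.
No j in the window works → until fails.

No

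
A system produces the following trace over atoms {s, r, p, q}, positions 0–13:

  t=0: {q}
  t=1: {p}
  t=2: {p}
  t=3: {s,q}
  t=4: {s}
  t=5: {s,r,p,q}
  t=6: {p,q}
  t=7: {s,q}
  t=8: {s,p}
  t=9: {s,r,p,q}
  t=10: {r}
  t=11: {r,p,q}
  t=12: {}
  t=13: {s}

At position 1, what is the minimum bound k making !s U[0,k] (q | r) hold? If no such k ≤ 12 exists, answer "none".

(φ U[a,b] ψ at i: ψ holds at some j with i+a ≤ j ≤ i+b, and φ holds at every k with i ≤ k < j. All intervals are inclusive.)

Need earliest j ≥ 1 with (q | r), and !s at every k in [1,j-1].
  j=1: rhs fails.
  j=2: rhs fails.
  j=3: rhs holds; lhs holds on [1,2]. k = 2.

2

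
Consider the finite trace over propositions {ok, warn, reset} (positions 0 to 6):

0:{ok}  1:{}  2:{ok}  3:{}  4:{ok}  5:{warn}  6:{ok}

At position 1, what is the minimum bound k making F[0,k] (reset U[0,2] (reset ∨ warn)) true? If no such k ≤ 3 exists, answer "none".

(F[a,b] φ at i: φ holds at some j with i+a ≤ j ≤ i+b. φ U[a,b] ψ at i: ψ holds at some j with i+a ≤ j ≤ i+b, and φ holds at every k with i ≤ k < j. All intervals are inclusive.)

Scan j = 1,2,… for (reset U[0,2] (reset ∨ warn)):
  j=1: fails
  j=2: fails
  j=3: fails
  j=4: fails
No j in [1,4] satisfies it → none.

none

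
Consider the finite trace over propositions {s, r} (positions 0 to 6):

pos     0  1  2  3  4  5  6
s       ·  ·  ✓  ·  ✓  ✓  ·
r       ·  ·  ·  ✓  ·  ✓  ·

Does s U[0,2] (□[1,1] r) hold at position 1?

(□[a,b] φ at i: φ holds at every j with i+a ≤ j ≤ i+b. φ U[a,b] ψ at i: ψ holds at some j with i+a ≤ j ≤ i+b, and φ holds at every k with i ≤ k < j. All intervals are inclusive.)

No

Need some j in [1,3] with □[1,1] r, and s at every k in [1,j-1].
  j=1: □[1,1] r — fails at 2.
  j=2: □[1,1] r holds, but s fails at k=1 → not this j.
  j=3: □[1,1] r — fails at 4.
No j in the window works → until fails.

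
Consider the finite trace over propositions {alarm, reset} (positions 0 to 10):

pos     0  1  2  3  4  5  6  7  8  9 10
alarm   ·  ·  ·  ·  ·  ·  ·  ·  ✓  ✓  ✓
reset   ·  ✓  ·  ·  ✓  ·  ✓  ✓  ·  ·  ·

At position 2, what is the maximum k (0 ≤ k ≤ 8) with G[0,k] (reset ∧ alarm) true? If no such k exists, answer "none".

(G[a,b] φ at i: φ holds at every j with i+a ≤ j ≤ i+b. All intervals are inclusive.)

(reset ∧ alarm) must hold from j=2 onward; find where it first fails.
  j=2: fails → no k works.

none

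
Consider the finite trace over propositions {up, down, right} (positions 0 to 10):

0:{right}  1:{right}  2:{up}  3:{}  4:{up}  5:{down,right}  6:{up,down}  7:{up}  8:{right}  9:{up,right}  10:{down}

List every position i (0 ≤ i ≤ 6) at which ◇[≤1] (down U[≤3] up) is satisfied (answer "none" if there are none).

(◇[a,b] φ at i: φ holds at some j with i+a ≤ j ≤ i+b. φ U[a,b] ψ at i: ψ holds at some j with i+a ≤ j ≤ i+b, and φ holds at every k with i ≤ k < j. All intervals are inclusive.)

Evaluate at each i in [0,6]:
  i=0: ✗ (none in [0,1])
  i=1: ✓ (witness j=2)
  i=2: ✓ (witness j=2)
  i=3: ✓ (witness j=4)
  i=4: ✓ (witness j=4)
  i=5: ✓ (witness j=5)
  i=6: ✓ (witness j=6)

1, 2, 3, 4, 5, 6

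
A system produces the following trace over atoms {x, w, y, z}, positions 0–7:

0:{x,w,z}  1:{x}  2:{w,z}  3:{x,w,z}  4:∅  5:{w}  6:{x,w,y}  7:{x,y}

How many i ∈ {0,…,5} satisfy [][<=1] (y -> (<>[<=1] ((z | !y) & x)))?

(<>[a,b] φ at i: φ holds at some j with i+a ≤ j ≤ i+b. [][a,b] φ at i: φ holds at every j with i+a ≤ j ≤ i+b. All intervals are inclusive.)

Evaluate at each i in [0,5]:
  i=0: ✓ (all of [0,1])
  i=1: ✓ (all of [1,2])
  i=2: ✓ (all of [2,3])
  i=3: ✓ (all of [3,4])
  i=4: ✓ (all of [4,5])
  i=5: ✗ (fails at j=6)
Positions where it holds: {0, 1, 2, 3, 4} → 5.

5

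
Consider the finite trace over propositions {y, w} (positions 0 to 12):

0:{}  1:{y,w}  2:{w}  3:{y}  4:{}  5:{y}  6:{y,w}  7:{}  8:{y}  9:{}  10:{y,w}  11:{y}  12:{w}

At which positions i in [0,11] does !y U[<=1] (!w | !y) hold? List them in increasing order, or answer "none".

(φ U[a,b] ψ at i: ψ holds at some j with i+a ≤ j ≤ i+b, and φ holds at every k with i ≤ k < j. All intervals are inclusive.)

0, 2, 3, 4, 5, 7, 8, 9, 11

Evaluate at each i in [0,11]:
  i=0: ✓ (rhs at j=0)
  i=1: ✗ (lhs fails at k=1 before rhs at j=2)
  i=2: ✓ (rhs at j=2)
  i=3: ✓ (rhs at j=3)
  i=4: ✓ (rhs at j=4)
  i=5: ✓ (rhs at j=5)
  i=6: ✗ (lhs fails at k=6 before rhs at j=7)
  i=7: ✓ (rhs at j=7)
  i=8: ✓ (rhs at j=8)
  i=9: ✓ (rhs at j=9)
  i=10: ✗ (lhs fails at k=10 before rhs at j=11)
  i=11: ✓ (rhs at j=11)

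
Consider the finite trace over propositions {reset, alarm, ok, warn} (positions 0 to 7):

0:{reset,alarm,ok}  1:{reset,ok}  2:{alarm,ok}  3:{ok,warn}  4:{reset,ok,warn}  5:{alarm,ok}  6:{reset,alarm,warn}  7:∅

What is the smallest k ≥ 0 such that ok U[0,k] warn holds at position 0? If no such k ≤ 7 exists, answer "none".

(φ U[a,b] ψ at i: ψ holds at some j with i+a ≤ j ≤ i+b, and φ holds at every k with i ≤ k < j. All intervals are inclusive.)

Need earliest j ≥ 0 with warn, and ok at every k in [0,j-1].
  j=0: rhs fails.
  j=1: rhs fails.
  j=2: rhs fails.
  j=3: rhs holds; lhs holds on [0,2]. k = 3.

3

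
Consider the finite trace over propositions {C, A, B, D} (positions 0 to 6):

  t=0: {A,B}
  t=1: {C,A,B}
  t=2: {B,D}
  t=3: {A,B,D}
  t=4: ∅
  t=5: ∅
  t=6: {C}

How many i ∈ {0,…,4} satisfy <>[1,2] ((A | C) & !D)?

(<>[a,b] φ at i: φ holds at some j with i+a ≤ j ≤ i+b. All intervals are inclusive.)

Evaluate at each i in [0,4]:
  i=0: ✓ (witness j=1)
  i=1: ✗ (none in [2,3])
  i=2: ✗ (none in [3,4])
  i=3: ✗ (none in [4,5])
  i=4: ✓ (witness j=6)
Positions where it holds: {0, 4} → 2.

2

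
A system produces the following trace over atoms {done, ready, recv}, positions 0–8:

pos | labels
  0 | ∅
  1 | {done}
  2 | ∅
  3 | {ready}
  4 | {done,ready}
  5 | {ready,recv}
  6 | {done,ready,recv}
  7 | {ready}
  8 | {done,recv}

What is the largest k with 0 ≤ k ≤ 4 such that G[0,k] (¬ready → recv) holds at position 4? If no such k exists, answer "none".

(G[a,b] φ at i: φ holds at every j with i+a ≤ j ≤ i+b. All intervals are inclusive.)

4

(¬ready → recv) must hold from j=4 onward; find where it first fails.
  j=4: holds
  j=5: holds
  j=6: holds
  j=7: holds
  j=8: holds
Holds through j=8; largest k = 4.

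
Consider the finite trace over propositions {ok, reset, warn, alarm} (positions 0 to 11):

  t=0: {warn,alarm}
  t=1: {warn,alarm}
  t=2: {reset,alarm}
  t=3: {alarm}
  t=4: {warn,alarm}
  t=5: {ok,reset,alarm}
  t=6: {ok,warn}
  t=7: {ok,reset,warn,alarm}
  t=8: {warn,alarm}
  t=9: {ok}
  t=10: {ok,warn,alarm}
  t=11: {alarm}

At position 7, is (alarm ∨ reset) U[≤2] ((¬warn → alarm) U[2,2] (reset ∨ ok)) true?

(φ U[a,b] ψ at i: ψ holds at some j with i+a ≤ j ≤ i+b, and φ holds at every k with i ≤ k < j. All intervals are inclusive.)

True

Need some j in [7,9] with ((¬warn → alarm) U[2,2] (reset ∨ ok)), and (alarm ∨ reset) at every k in [7,j-1].
  j=7: ((¬warn → alarm) U[2,2] (reset ∨ ok)) holds; no prefix to check → satisfied.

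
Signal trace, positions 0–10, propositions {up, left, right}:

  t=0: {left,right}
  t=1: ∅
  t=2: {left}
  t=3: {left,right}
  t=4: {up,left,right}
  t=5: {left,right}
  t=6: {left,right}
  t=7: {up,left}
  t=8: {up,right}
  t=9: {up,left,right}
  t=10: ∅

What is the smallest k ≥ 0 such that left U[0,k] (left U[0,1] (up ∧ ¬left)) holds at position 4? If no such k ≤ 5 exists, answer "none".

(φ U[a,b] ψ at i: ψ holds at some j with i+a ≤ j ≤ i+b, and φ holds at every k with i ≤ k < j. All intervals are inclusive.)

3

Need earliest j ≥ 4 with (left U[0,1] (up ∧ ¬left)), and left at every k in [4,j-1].
  j=4: rhs fails.
  j=5: rhs fails.
  j=6: rhs fails.
  j=7: rhs holds; lhs holds on [4,6]. k = 3.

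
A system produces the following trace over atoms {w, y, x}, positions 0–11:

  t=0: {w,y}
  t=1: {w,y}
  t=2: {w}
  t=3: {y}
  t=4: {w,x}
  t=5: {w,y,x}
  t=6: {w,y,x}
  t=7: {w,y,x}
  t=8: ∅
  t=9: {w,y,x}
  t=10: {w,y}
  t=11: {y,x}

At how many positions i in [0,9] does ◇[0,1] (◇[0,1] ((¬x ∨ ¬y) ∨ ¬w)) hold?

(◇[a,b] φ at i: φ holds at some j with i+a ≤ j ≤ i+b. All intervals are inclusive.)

Evaluate at each i in [0,9]:
  i=0: ✓ (witness j=0)
  i=1: ✓ (witness j=1)
  i=2: ✓ (witness j=2)
  i=3: ✓ (witness j=3)
  i=4: ✓ (witness j=4)
  i=5: ✗ (none in [5,6])
  i=6: ✓ (witness j=7)
  i=7: ✓ (witness j=7)
  i=8: ✓ (witness j=8)
  i=9: ✓ (witness j=9)
Positions where it holds: {0, 1, 2, 3, 4, 6, 7, 8, 9} → 9.

9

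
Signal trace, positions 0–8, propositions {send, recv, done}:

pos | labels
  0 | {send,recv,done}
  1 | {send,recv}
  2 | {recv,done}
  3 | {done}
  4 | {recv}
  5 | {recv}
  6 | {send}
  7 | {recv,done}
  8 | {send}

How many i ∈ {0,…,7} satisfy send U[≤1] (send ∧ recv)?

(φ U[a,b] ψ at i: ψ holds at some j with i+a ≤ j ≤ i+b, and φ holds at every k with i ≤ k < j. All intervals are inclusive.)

2

Evaluate at each i in [0,7]:
  i=0: ✓ (rhs at j=0)
  i=1: ✓ (rhs at j=1)
  i=2: ✗ (no rhs in [2,3])
  i=3: ✗ (no rhs in [3,4])
  i=4: ✗ (no rhs in [4,5])
  i=5: ✗ (no rhs in [5,6])
  i=6: ✗ (no rhs in [6,7])
  i=7: ✗ (no rhs in [7,8])
Positions where it holds: {0, 1} → 2.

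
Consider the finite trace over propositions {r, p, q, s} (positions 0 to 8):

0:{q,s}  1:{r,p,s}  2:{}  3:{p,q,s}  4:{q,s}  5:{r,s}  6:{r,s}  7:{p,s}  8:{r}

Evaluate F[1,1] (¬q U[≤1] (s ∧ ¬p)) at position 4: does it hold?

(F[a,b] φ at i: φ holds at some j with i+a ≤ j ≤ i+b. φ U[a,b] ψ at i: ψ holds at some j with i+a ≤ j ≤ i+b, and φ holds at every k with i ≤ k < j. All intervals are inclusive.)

Check (¬q U[≤1] (s ∧ ¬p)) at each j in [5,5]:
  j=5: holds
Found at j=5 → formula holds.

Holds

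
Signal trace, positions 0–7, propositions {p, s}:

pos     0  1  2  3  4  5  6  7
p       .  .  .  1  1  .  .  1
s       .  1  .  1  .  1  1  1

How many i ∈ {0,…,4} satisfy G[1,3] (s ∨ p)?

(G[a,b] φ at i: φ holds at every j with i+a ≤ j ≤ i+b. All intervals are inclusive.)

Evaluate at each i in [0,4]:
  i=0: ✗ (fails at j=2)
  i=1: ✗ (fails at j=2)
  i=2: ✓ (all of [3,5])
  i=3: ✓ (all of [4,6])
  i=4: ✓ (all of [5,7])
Positions where it holds: {2, 3, 4} → 3.

3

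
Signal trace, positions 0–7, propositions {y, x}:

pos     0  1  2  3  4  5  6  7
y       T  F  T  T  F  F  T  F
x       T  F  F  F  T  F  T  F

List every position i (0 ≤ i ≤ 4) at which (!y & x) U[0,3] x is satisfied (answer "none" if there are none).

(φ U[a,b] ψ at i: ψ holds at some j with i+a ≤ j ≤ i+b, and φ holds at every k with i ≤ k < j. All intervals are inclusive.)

Evaluate at each i in [0,4]:
  i=0: ✓ (rhs at j=0)
  i=1: ✗ (lhs fails at k=1 before rhs at j=4)
  i=2: ✗ (lhs fails at k=2 before rhs at j=4)
  i=3: ✗ (lhs fails at k=3 before rhs at j=4)
  i=4: ✓ (rhs at j=4)

0, 4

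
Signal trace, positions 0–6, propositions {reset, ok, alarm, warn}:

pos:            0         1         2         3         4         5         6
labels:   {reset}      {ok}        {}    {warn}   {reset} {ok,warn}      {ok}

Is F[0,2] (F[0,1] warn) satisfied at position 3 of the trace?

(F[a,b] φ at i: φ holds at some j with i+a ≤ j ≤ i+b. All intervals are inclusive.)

Check F[0,1] warn at each j in [3,5]:
  j=3: holds (witness at 3)
  j=4: holds (witness at 5)
  j=5: holds (witness at 5)
Found at j=3 → formula holds.

Yes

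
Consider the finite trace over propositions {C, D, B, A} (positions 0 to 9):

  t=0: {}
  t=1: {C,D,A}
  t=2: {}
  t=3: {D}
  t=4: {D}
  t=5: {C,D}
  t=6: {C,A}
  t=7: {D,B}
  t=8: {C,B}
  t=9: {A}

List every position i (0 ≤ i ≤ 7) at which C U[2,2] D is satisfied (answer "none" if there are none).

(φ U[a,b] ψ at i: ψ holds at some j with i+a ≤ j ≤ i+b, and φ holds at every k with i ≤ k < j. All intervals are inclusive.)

Evaluate at each i in [0,7]:
  i=0: ✗ (no rhs in [2,2])
  i=1: ✗ (lhs fails at k=2 before rhs at j=3)
  i=2: ✗ (lhs fails at k=2 before rhs at j=4)
  i=3: ✗ (lhs fails at k=3 before rhs at j=5)
  i=4: ✗ (no rhs in [6,6])
  i=5: ✓ (rhs at j=7; lhs holds on [5,6])
  i=6: ✗ (no rhs in [8,8])
  i=7: ✗ (no rhs in [9,9])

5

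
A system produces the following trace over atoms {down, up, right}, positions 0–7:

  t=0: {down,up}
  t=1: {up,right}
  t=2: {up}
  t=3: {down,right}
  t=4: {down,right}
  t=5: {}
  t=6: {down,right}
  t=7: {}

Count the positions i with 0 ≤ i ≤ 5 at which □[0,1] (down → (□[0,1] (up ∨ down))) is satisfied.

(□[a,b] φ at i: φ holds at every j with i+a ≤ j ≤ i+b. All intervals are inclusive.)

Evaluate at each i in [0,5]:
  i=0: ✓ (all of [0,1])
  i=1: ✓ (all of [1,2])
  i=2: ✓ (all of [2,3])
  i=3: ✗ (fails at j=4)
  i=4: ✗ (fails at j=4)
  i=5: ✗ (fails at j=6)
Positions where it holds: {0, 1, 2} → 3.

3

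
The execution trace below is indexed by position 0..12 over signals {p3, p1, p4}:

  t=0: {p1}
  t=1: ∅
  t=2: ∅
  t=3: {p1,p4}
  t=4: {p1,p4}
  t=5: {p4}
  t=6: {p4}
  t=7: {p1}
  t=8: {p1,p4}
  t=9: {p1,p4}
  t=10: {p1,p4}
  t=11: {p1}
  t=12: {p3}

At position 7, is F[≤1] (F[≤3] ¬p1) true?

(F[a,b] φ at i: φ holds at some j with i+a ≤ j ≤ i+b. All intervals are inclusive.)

Check F[≤3] ¬p1 at each j in [7,8]:
  j=7: fails (none in [7,10])
  j=8: fails (none in [8,11])
No position in the window satisfies it → formula fails.

Does not hold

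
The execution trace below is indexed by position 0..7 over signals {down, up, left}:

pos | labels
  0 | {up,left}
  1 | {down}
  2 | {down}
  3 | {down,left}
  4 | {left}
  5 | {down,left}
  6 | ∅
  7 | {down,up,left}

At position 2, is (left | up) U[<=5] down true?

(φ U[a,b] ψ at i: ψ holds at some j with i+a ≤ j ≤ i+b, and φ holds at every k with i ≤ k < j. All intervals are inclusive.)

Need some j in [2,7] with down, and (left | up) at every k in [2,j-1].
  j=2: down holds; no prefix to check → satisfied.

Holds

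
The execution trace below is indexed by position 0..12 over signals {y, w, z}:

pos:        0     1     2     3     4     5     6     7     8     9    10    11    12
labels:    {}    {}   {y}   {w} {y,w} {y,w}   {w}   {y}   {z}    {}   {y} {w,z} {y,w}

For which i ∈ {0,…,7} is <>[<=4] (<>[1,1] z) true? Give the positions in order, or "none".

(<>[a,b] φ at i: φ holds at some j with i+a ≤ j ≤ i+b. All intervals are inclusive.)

3, 4, 5, 6, 7

Evaluate at each i in [0,7]:
  i=0: ✗ (none in [0,4])
  i=1: ✗ (none in [1,5])
  i=2: ✗ (none in [2,6])
  i=3: ✓ (witness j=7)
  i=4: ✓ (witness j=7)
  i=5: ✓ (witness j=7)
  i=6: ✓ (witness j=7)
  i=7: ✓ (witness j=7)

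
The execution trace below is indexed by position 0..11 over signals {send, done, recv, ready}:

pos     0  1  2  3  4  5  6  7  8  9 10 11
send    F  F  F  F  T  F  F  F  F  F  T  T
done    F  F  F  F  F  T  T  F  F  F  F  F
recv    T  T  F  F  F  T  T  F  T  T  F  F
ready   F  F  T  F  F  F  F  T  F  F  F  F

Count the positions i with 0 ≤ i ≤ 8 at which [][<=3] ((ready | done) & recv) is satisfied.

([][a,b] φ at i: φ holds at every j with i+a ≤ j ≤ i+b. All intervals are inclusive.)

0

Evaluate at each i in [0,8]:
  i=0: ✗ (fails at j=0)
  i=1: ✗ (fails at j=1)
  i=2: ✗ (fails at j=2)
  i=3: ✗ (fails at j=3)
  i=4: ✗ (fails at j=4)
  i=5: ✗ (fails at j=7)
  i=6: ✗ (fails at j=7)
  i=7: ✗ (fails at j=7)
  i=8: ✗ (fails at j=8)
Positions where it holds: {} → 0.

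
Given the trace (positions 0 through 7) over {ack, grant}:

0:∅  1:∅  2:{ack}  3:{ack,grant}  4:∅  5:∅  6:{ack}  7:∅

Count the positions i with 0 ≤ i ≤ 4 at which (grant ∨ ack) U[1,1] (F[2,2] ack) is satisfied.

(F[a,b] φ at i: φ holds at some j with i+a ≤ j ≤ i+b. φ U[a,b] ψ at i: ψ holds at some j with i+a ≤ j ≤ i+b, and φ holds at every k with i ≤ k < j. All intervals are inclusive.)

Evaluate at each i in [0,4]:
  i=0: ✗ (lhs fails at k=0 before rhs at j=1)
  i=1: ✗ (no rhs in [2,2])
  i=2: ✗ (no rhs in [3,3])
  i=3: ✓ (rhs at j=4; lhs holds on [3,3])
  i=4: ✗ (no rhs in [5,5])
Positions where it holds: {3} → 1.

1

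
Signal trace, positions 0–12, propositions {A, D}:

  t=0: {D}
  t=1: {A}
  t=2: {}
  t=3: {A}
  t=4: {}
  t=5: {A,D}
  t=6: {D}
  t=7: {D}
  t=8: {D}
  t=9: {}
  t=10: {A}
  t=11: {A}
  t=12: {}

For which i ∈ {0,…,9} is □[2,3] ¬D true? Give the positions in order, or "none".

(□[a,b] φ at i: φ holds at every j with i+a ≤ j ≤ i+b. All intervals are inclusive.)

Evaluate at each i in [0,9]:
  i=0: ✓ (all of [2,3])
  i=1: ✓ (all of [3,4])
  i=2: ✗ (fails at j=5)
  i=3: ✗ (fails at j=5)
  i=4: ✗ (fails at j=6)
  i=5: ✗ (fails at j=7)
  i=6: ✗ (fails at j=8)
  i=7: ✓ (all of [9,10])
  i=8: ✓ (all of [10,11])
  i=9: ✓ (all of [11,12])

0, 1, 7, 8, 9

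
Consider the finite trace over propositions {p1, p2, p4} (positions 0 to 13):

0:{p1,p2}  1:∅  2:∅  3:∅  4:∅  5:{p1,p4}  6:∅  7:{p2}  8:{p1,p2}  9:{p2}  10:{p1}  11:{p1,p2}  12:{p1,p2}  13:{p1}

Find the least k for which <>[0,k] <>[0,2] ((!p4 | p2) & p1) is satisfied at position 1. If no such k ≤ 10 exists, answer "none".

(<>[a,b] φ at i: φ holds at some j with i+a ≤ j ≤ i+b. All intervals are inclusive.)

5

Scan j = 1,2,… for <>[0,2] ((!p4 | p2) & p1):
  j=1: fails
  j=2: fails
  j=3: fails
  j=4: fails
  j=5: fails
  j=6: holds
First hit at j=6, so smallest k = 6-1 = 5.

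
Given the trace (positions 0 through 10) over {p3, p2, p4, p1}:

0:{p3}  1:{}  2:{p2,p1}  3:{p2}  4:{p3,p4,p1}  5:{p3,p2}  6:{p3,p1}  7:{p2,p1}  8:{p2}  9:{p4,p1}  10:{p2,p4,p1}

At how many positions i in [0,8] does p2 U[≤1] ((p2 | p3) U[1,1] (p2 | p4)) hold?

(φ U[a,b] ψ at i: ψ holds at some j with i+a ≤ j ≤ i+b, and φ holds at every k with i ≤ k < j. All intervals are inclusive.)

7

Evaluate at each i in [0,8]:
  i=0: ✗ (no rhs in [0,1])
  i=1: ✗ (lhs fails at k=1 before rhs at j=2)
  i=2: ✓ (rhs at j=2)
  i=3: ✓ (rhs at j=3)
  i=4: ✓ (rhs at j=4)
  i=5: ✓ (rhs at j=6; lhs holds on [5,5])
  i=6: ✓ (rhs at j=6)
  i=7: ✓ (rhs at j=7)
  i=8: ✓ (rhs at j=8)
Positions where it holds: {2, 3, 4, 5, 6, 7, 8} → 7.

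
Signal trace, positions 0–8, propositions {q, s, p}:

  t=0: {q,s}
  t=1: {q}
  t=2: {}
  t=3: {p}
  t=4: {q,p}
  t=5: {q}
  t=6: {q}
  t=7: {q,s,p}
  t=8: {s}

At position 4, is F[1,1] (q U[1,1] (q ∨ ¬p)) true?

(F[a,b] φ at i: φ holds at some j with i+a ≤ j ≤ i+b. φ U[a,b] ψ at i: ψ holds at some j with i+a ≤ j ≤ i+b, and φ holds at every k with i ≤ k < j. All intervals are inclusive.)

Check (q U[1,1] (q ∨ ¬p)) at each j in [5,5]:
  j=5: holds
Found at j=5 → formula holds.

Holds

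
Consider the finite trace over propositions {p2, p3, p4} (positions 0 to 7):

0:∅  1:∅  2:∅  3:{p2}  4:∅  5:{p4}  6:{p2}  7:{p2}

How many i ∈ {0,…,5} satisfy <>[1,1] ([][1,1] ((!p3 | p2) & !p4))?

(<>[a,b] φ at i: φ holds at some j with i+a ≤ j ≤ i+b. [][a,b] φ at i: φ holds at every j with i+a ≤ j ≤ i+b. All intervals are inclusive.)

5

Evaluate at each i in [0,5]:
  i=0: ✓ (witness j=1)
  i=1: ✓ (witness j=2)
  i=2: ✓ (witness j=3)
  i=3: ✗ (none in [4,4])
  i=4: ✓ (witness j=5)
  i=5: ✓ (witness j=6)
Positions where it holds: {0, 1, 2, 4, 5} → 5.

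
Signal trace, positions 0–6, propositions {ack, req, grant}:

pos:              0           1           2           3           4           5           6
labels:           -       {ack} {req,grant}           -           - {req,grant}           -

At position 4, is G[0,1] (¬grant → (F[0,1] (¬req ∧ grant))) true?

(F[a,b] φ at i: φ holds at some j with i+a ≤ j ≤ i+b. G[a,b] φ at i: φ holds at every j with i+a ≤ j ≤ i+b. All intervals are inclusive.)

Check (¬grant → (F[0,1] (¬req ∧ grant))) at every j in [4,5]:
  j=4: antecedent true; consequent fails (none in [4,5]) → ✗
  j=5: antecedent false → ✓
Fails at j=4 → formula fails.

No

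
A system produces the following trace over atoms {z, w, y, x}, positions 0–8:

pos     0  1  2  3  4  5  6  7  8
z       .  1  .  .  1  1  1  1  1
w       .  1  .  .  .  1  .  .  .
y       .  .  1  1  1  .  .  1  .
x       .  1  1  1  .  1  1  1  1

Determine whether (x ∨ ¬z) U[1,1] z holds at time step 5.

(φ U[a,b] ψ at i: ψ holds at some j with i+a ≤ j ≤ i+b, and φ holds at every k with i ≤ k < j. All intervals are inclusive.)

Yes

Need some j in [6,6] with z, and (x ∨ ¬z) at every k in [5,j-1].
  j=6: z holds; (x ∨ ¬z) holds at every k in [5,5] → satisfied.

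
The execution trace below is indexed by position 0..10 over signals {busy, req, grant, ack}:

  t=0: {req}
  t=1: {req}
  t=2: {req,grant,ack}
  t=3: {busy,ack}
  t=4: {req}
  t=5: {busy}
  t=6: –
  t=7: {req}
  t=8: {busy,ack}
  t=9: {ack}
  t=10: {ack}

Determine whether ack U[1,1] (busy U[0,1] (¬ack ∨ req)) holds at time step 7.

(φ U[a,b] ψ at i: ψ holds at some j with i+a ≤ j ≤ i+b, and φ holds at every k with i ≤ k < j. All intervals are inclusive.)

Need some j in [8,8] with (busy U[0,1] (¬ack ∨ req)), and ack at every k in [7,j-1].
  j=8: (busy U[0,1] (¬ack ∨ req)) — fails.
No j in the window works → until fails.

Does not hold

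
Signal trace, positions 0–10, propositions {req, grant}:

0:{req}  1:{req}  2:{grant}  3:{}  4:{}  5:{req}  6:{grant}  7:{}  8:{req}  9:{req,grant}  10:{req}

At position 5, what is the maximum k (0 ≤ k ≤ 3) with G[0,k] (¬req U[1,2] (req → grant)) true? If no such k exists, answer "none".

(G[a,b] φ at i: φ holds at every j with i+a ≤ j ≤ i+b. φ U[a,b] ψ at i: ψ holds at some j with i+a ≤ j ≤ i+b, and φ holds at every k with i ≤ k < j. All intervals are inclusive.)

(¬req U[1,2] (req → grant)) must hold from j=5 onward; find where it first fails.
  j=5: fails → no k works.

none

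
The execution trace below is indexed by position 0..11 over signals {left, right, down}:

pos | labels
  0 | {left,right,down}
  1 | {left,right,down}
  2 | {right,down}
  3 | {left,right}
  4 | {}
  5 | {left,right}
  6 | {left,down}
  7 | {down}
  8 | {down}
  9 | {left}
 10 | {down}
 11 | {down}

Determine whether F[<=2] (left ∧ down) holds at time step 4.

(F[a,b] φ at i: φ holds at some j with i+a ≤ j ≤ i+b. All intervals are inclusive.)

Check (left ∧ down) at each j in [4,6]:
  j=4: false
  j=5: false
  j=6: true
Found at j=6 → formula holds.

True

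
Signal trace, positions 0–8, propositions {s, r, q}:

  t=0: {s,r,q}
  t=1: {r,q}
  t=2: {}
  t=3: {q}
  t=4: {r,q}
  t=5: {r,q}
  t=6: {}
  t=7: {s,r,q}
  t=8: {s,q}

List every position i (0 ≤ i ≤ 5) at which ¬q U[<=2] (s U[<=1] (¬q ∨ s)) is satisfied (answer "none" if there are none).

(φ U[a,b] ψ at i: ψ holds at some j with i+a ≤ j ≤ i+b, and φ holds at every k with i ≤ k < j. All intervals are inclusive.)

Evaluate at each i in [0,5]:
  i=0: ✓ (rhs at j=0)
  i=1: ✗ (lhs fails at k=1 before rhs at j=2)
  i=2: ✓ (rhs at j=2)
  i=3: ✗ (no rhs in [3,5])
  i=4: ✗ (lhs fails at k=4 before rhs at j=6)
  i=5: ✗ (lhs fails at k=5 before rhs at j=6)

0, 2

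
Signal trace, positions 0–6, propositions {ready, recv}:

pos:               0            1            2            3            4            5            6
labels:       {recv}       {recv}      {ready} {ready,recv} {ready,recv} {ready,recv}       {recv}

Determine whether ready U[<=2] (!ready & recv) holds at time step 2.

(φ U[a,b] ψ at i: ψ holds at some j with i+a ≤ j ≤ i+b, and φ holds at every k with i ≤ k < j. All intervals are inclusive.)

Need some j in [2,4] with (!ready & recv), and ready at every k in [2,j-1].
  j=2: (!ready & recv) false.
  j=3: (!ready & recv) false.
  j=4: (!ready & recv) false.
No j in the window works → until fails.

False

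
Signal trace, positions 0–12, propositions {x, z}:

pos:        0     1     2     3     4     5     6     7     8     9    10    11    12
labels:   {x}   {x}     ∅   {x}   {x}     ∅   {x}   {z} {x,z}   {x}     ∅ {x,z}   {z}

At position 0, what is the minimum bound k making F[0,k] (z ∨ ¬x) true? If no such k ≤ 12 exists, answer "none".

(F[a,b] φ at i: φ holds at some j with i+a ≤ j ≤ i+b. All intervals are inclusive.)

2

Scan j = 0,1,… for (z ∨ ¬x):
  j=0: fails
  j=1: fails
  j=2: holds
First hit at j=2, so smallest k = 2-0 = 2.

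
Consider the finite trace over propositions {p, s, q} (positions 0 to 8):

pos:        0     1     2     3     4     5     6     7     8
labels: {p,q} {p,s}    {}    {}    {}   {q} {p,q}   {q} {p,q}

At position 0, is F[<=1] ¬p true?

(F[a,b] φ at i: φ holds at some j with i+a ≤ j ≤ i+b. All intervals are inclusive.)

No

Check ¬p at each j in [0,1]:
  j=0: false
  j=1: false
No position in the window satisfies it → formula fails.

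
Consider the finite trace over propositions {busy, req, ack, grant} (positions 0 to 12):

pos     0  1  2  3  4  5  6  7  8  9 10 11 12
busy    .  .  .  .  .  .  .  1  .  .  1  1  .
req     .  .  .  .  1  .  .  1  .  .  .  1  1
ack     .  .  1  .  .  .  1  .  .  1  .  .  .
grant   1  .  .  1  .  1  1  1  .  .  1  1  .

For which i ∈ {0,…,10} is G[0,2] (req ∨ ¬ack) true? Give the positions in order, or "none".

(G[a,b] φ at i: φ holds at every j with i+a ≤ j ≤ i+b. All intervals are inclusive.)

Evaluate at each i in [0,10]:
  i=0: ✗ (fails at j=2)
  i=1: ✗ (fails at j=2)
  i=2: ✗ (fails at j=2)
  i=3: ✓ (all of [3,5])
  i=4: ✗ (fails at j=6)
  i=5: ✗ (fails at j=6)
  i=6: ✗ (fails at j=6)
  i=7: ✗ (fails at j=9)
  i=8: ✗ (fails at j=9)
  i=9: ✗ (fails at j=9)
  i=10: ✓ (all of [10,12])

3, 10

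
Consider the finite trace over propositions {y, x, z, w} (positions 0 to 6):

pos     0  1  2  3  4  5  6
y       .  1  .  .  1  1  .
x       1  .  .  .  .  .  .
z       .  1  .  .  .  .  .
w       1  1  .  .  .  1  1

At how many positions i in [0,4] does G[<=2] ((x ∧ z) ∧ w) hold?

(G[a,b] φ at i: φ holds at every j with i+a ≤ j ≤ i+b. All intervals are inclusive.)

0

Evaluate at each i in [0,4]:
  i=0: ✗ (fails at j=0)
  i=1: ✗ (fails at j=1)
  i=2: ✗ (fails at j=2)
  i=3: ✗ (fails at j=3)
  i=4: ✗ (fails at j=4)
Positions where it holds: {} → 0.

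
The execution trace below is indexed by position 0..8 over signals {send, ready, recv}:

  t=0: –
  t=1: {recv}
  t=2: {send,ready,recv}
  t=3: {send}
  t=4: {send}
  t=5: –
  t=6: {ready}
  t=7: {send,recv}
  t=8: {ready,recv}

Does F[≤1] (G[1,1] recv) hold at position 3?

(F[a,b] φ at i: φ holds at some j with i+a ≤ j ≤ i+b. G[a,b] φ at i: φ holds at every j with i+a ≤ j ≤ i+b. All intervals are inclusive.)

False

Check G[1,1] recv at each j in [3,4]:
  j=3: fails at 4
  j=4: fails at 5
No position in the window satisfies it → formula fails.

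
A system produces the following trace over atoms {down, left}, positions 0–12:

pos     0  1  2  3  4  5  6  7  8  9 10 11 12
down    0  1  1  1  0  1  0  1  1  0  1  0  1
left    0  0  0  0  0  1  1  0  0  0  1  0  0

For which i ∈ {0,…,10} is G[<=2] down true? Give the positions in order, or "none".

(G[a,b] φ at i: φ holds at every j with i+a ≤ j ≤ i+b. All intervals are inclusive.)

Evaluate at each i in [0,10]:
  i=0: ✗ (fails at j=0)
  i=1: ✓ (all of [1,3])
  i=2: ✗ (fails at j=4)
  i=3: ✗ (fails at j=4)
  i=4: ✗ (fails at j=4)
  i=5: ✗ (fails at j=6)
  i=6: ✗ (fails at j=6)
  i=7: ✗ (fails at j=9)
  i=8: ✗ (fails at j=9)
  i=9: ✗ (fails at j=9)
  i=10: ✗ (fails at j=11)

1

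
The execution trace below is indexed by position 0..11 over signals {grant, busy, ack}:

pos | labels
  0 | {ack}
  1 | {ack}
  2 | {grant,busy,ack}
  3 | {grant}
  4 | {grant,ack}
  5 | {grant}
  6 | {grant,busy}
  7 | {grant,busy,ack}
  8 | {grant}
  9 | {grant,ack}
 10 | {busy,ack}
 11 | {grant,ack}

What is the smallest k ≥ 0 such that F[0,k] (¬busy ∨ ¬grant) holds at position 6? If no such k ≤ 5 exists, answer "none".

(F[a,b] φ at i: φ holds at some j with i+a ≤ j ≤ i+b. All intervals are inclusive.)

Scan j = 6,7,… for (¬busy ∨ ¬grant):
  j=6: fails
  j=7: fails
  j=8: holds
First hit at j=8, so smallest k = 8-6 = 2.

2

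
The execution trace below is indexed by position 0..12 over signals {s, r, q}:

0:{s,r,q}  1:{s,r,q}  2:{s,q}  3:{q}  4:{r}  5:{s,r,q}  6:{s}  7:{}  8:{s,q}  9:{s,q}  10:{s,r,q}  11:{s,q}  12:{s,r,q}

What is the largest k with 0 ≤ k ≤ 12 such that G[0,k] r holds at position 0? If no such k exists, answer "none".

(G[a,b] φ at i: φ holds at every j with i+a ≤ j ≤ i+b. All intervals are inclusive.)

1

r must hold from j=0 onward; find where it first fails.
  j=0: holds
  j=1: holds
  j=2: fails
Holds on [0,1], so largest k = 1.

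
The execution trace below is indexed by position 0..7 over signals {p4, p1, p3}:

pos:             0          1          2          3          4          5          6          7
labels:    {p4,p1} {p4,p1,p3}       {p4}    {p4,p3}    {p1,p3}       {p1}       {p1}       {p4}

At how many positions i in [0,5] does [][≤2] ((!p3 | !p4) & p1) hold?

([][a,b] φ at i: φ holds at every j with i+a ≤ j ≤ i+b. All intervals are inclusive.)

1

Evaluate at each i in [0,5]:
  i=0: ✗ (fails at j=1)
  i=1: ✗ (fails at j=1)
  i=2: ✗ (fails at j=2)
  i=3: ✗ (fails at j=3)
  i=4: ✓ (all of [4,6])
  i=5: ✗ (fails at j=7)
Positions where it holds: {4} → 1.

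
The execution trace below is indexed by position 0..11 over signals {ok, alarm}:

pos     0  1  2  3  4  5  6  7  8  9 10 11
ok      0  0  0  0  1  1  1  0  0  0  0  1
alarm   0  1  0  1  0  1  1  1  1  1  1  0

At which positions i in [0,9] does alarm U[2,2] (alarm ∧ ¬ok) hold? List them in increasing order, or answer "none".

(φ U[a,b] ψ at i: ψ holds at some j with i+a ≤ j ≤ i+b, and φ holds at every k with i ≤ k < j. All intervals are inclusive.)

5, 6, 7, 8

Evaluate at each i in [0,9]:
  i=0: ✗ (no rhs in [2,2])
  i=1: ✗ (lhs fails at k=2 before rhs at j=3)
  i=2: ✗ (no rhs in [4,4])
  i=3: ✗ (no rhs in [5,5])
  i=4: ✗ (no rhs in [6,6])
  i=5: ✓ (rhs at j=7; lhs holds on [5,6])
  i=6: ✓ (rhs at j=8; lhs holds on [6,7])
  i=7: ✓ (rhs at j=9; lhs holds on [7,8])
  i=8: ✓ (rhs at j=10; lhs holds on [8,9])
  i=9: ✗ (no rhs in [11,11])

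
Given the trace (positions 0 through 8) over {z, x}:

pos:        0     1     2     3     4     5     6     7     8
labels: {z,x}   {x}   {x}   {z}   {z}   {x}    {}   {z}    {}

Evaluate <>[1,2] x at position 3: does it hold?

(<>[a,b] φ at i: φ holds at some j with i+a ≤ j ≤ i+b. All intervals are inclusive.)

True

Check x at each j in [4,5]:
  j=4: false
  j=5: true
Found at j=5 → formula holds.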